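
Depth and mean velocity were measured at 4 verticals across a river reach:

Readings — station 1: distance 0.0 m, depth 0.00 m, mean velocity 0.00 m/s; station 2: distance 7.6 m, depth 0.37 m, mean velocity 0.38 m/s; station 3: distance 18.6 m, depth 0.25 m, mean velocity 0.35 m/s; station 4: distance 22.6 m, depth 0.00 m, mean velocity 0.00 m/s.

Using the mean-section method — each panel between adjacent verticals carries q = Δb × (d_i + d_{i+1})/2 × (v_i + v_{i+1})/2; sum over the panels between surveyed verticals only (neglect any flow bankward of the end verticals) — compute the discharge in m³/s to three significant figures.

1.60 m³/s

Panel 1-2: Δb = 7.6 m, d̄ = (0.00+0.37)/2 = 0.185, v̄ = (0.00+0.38)/2 = 0.19 → q = 7.6×0.185×0.19 = 0.2671 m³/s
Panel 2-3: Δb = 11 m, d̄ = (0.37+0.25)/2 = 0.31, v̄ = (0.38+0.35)/2 = 0.365 → q = 11×0.31×0.365 = 1.245 m³/s
Panel 3-4: Δb = 4 m, d̄ = (0.25+0.00)/2 = 0.125, v̄ = (0.35+0.00)/2 = 0.175 → q = 4×0.125×0.175 = 0.08750 m³/s
Q = Σ q = 1.599 m³/s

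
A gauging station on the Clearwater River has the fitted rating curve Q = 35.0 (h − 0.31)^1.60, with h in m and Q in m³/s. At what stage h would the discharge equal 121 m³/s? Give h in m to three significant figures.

2.48 m

h − h₀ = (Q/C)^(1/b) = (121/35.0)^(1/1.60) = 2.171 m
h = 0.31 + 2.171 = 2.481 m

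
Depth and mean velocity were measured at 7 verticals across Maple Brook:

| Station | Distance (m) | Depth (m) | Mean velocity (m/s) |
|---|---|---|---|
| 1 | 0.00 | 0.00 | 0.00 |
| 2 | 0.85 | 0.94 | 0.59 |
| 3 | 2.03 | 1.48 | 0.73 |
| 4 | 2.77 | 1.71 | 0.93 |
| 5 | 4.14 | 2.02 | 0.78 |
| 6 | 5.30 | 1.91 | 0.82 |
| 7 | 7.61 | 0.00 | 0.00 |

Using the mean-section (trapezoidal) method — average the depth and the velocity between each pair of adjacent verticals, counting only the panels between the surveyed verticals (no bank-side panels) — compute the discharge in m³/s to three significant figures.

Panel 1-2: Δb = 0.85 m, d̄ = (0.00+0.94)/2 = 0.47, v̄ = (0.00+0.59)/2 = 0.295 → q = 0.85×0.47×0.295 = 0.1179 m³/s
Panel 2-3: Δb = 1.18 m, d̄ = (0.94+1.48)/2 = 1.21, v̄ = (0.59+0.73)/2 = 0.66 → q = 1.18×1.21×0.66 = 0.9423 m³/s
Panel 3-4: Δb = 0.74 m, d̄ = (1.48+1.71)/2 = 1.595, v̄ = (0.73+0.93)/2 = 0.83 → q = 0.74×1.595×0.83 = 0.9796 m³/s
Panel 4-5: Δb = 1.37 m, d̄ = (1.71+2.02)/2 = 1.865, v̄ = (0.93+0.78)/2 = 0.855 → q = 1.37×1.865×0.855 = 2.185 m³/s
Panel 5-6: Δb = 1.16 m, d̄ = (2.02+1.91)/2 = 1.965, v̄ = (0.78+0.82)/2 = 0.8 → q = 1.16×1.965×0.8 = 1.824 m³/s
Panel 6-7: Δb = 2.31 m, d̄ = (1.91+0.00)/2 = 0.955, v̄ = (0.82+0.00)/2 = 0.41 → q = 2.31×0.955×0.41 = 0.9045 m³/s
Q = Σ q = 6.952 m³/s

6.95 m³/s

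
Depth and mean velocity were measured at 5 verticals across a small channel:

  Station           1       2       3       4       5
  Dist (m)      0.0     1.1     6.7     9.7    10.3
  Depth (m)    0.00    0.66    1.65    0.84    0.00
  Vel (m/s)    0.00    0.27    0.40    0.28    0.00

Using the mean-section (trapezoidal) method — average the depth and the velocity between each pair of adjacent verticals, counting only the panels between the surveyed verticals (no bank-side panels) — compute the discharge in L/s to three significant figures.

Panel 1-2: Δb = 1.1 m, d̄ = (0.00+0.66)/2 = 0.33, v̄ = (0.00+0.27)/2 = 0.135 → q = 1.1×0.33×0.135 = 0.04901 m³/s
Panel 2-3: Δb = 5.6 m, d̄ = (0.66+1.65)/2 = 1.155, v̄ = (0.27+0.40)/2 = 0.335 → q = 5.6×1.155×0.335 = 2.167 m³/s
Panel 3-4: Δb = 3 m, d̄ = (1.65+0.84)/2 = 1.245, v̄ = (0.40+0.28)/2 = 0.34 → q = 3×1.245×0.34 = 1.270 m³/s
Panel 4-5: Δb = 0.6 m, d̄ = (0.84+0.00)/2 = 0.42, v̄ = (0.28+0.00)/2 = 0.14 → q = 0.6×0.42×0.14 = 0.03528 m³/s
Q = Σ q = 3.521 m³/s
= 3.521 × 1000 = 3521 L/s

3520 L/s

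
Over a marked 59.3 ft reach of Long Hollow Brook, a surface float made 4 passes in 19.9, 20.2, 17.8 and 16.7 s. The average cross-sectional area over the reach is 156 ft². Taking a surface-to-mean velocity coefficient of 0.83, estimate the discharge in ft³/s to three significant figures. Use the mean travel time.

t̄ = (19.9 + 20.2 + 17.8 + 16.7) / 4 = 18.65 s
v_surface = L / t̄ = 59.3 / 18.65 = 3.180 ft/s
v_mean = 0.83 × 3.180 = 2.639 ft/s
Q = A × v_mean = 156 × 2.639 = 411.7 ft³/s

412 ft³/s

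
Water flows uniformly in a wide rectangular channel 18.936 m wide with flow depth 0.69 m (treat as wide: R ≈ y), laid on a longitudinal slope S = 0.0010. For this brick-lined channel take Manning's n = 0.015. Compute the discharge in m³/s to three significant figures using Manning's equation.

A = b·y = 18.936 × 0.69 = 13.07 m²
Wide channel: R ≈ y = 0.69 m
Q = (1/n)·A·R^(2/3)·S^(1/2) = (1/0.015) × 13.07 × 0.6900^(2/3) × 0.0010^(1/2) = 21.51 m³/s

21.5 m³/s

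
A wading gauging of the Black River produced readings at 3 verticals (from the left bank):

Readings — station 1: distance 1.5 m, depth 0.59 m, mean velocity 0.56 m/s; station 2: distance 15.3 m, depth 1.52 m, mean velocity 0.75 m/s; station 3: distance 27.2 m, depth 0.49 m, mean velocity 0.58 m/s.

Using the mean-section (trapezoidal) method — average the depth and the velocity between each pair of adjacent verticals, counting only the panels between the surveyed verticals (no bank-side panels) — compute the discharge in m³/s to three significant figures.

17.5 m³/s

Panel 1-2: Δb = 13.8 m, d̄ = (0.59+1.52)/2 = 1.055, v̄ = (0.56+0.75)/2 = 0.655 → q = 13.8×1.055×0.655 = 9.536 m³/s
Panel 2-3: Δb = 11.9 m, d̄ = (1.52+0.49)/2 = 1.005, v̄ = (0.75+0.58)/2 = 0.665 → q = 11.9×1.005×0.665 = 7.953 m³/s
Q = Σ q = 17.49 m³/s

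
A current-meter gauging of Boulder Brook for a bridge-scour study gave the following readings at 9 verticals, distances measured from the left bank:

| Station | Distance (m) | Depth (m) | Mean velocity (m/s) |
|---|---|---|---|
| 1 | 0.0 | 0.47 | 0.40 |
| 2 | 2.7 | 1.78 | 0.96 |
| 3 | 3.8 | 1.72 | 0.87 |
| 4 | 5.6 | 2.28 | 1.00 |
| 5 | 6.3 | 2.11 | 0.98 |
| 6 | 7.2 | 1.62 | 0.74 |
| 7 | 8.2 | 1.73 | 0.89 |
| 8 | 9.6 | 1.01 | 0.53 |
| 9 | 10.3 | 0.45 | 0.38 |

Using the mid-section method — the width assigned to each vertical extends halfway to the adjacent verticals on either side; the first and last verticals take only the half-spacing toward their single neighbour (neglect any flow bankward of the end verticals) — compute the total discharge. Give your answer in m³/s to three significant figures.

w_1 = (2.7 − 0.0)/2 = 1.35 m; q_1 = 0.40 × 0.47 × 1.35 = 0.2538 m³/s
w_2 = (3.8 − 0.0)/2 = 1.9 m; q_2 = 0.96 × 1.78 × 1.9 = 3.247 m³/s
w_3 = (5.6 − 2.7)/2 = 1.45 m; q_3 = 0.87 × 1.72 × 1.45 = 2.170 m³/s
w_4 = (6.3 − 3.8)/2 = 1.25 m; q_4 = 1.00 × 2.28 × 1.25 = 2.850 m³/s
w_5 = (7.2 − 5.6)/2 = 0.8 m; q_5 = 0.98 × 2.11 × 0.8 = 1.654 m³/s
w_6 = (8.2 − 6.3)/2 = 0.95 m; q_6 = 0.74 × 1.62 × 0.95 = 1.139 m³/s
w_7 = (9.6 − 7.2)/2 = 1.2 m; q_7 = 0.89 × 1.73 × 1.2 = 1.848 m³/s
w_8 = (10.3 − 8.2)/2 = 1.05 m; q_8 = 0.53 × 1.01 × 1.05 = 0.5621 m³/s
w_9 = (10.3 − 9.6)/2 = 0.35 m; q_9 = 0.38 × 0.45 × 0.35 = 0.05985 m³/s
Q = Σ qᵢ = 13.78 m³/s

13.8 m³/s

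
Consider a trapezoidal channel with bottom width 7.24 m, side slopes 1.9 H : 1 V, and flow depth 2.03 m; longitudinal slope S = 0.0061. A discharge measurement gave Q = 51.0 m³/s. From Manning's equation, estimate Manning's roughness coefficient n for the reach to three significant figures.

A = (b + z·y)·y = (7.24 + 1.9×2.03)×2.03 = 22.53 m²
P = b + 2y√(1+z²) = 7.24 + 2×2.03×√(1+1.9²) = 15.96 m
R = A/P = 22.53/15.96 = 1.412 m
n = (1/Q)·A·R^(2/3)·S^(1/2) = (1/51.0) × 22.53 × 1.258 × 0.07810 = 0.04341

0.0434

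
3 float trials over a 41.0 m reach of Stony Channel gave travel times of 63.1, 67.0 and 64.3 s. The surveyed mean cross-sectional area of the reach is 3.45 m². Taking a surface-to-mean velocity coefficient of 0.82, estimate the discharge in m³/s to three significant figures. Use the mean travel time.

1.79 m³/s

t̄ = (63.1 + 67.0 + 64.3) / 3 = 64.8 s
v_surface = L / t̄ = 41.0 / 64.8 = 0.6327 m/s
v_mean = 0.82 × 0.6327 = 0.5188 m/s
Q = A × v_mean = 3.45 × 0.5188 = 1.790 m³/s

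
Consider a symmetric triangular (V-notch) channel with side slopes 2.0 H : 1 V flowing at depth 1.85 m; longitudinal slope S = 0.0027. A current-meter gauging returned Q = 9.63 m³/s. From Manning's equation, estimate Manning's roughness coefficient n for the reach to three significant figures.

A = z·y² = 2.0×1.85² = 6.845 m²
P = 2y√(1+z²) = 2×1.85×√(1+2.0²) = 8.273 m
R = A/P = 6.845/8.273 = 0.8273 m
n = (1/Q)·A·R^(2/3)·S^(1/2) = (1/9.63) × 6.845 × 0.8813 × 0.05196 = 0.03255

0.0326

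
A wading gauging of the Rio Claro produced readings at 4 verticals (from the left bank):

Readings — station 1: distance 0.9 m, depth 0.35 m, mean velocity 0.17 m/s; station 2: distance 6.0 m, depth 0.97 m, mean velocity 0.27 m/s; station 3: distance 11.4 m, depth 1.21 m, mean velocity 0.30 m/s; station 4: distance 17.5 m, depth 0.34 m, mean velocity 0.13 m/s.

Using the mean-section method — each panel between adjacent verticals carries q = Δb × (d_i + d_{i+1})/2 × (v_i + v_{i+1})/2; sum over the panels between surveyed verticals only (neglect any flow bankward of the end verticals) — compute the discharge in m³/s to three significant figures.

3.43 m³/s

Panel 1-2: Δb = 5.1 m, d̄ = (0.35+0.97)/2 = 0.66, v̄ = (0.17+0.27)/2 = 0.22 → q = 5.1×0.66×0.22 = 0.7405 m³/s
Panel 2-3: Δb = 5.4 m, d̄ = (0.97+1.21)/2 = 1.09, v̄ = (0.27+0.30)/2 = 0.285 → q = 5.4×1.09×0.285 = 1.678 m³/s
Panel 3-4: Δb = 6.1 m, d̄ = (1.21+0.34)/2 = 0.775, v̄ = (0.30+0.13)/2 = 0.215 → q = 6.1×0.775×0.215 = 1.016 m³/s
Q = Σ q = 3.434 m³/s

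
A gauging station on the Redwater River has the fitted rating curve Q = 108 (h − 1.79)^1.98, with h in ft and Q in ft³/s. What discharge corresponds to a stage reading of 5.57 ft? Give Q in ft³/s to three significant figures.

1500 ft³/s

Q = 108 × (5.57 − 1.79)^1.98 = 108 × 3.78^1.98 = 1503 ft³/s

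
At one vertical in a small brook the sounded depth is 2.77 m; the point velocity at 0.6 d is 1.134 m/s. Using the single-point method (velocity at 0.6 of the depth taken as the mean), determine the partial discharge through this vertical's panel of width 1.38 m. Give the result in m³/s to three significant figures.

4.33 m³/s

v̄ = v₀.₆ = 1.134 m/s
q = v̄ × d × w = 1.134 × 2.77 × 1.38 = 4.335 m³/s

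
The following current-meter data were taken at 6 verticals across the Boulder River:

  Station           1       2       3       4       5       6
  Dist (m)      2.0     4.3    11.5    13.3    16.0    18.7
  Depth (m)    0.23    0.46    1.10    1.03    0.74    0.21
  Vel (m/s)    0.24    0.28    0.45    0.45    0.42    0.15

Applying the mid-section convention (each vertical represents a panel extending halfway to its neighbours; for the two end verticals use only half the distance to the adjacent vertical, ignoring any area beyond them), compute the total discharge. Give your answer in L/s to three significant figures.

4830 L/s

w_1 = (4.3 − 2.0)/2 = 1.15 m; q_1 = 0.24 × 0.23 × 1.15 = 0.06348 m³/s
w_2 = (11.5 − 2.0)/2 = 4.75 m; q_2 = 0.28 × 0.46 × 4.75 = 0.6118 m³/s
w_3 = (13.3 − 4.3)/2 = 4.5 m; q_3 = 0.45 × 1.10 × 4.5 = 2.228 m³/s
w_4 = (16.0 − 11.5)/2 = 2.25 m; q_4 = 0.45 × 1.03 × 2.25 = 1.043 m³/s
w_5 = (18.7 − 13.3)/2 = 2.7 m; q_5 = 0.42 × 0.74 × 2.7 = 0.8392 m³/s
w_6 = (18.7 − 16.0)/2 = 1.35 m; q_6 = 0.15 × 0.21 × 1.35 = 0.04253 m³/s
Q = Σ qᵢ = 4.827 m³/s
= 4.827 × 1000 = 4827 L/s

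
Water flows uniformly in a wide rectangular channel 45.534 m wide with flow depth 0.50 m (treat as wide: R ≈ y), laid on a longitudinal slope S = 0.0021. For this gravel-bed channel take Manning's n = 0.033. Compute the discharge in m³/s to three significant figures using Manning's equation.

A = b·y = 45.534 × 0.50 = 22.77 m²
Wide channel: R ≈ y = 0.50 m
Q = (1/n)·A·R^(2/3)·S^(1/2) = (1/0.033) × 22.77 × 0.5000^(2/3) × 0.0021^(1/2) = 19.92 m³/s

19.9 m³/s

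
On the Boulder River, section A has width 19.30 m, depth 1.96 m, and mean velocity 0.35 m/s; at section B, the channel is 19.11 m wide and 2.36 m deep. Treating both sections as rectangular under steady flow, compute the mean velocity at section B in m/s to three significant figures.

Q = A₁V₁ = (19.30×1.96) × 0.35 = 13.24 m³/s
A₂ = 19.11 × 2.36 = 45.10 m²
V₂ = Q/A₂ = 13.24/45.10 = 0.2936 m/s

0.294 m/s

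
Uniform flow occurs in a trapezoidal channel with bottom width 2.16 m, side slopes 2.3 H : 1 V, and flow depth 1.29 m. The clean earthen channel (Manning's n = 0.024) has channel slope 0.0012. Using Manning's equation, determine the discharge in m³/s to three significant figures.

A = (b + z·y)·y = (2.16 + 2.3×1.29)×1.29 = 6.614 m²
P = b + 2y√(1+z²) = 2.16 + 2×1.29×√(1+2.3²) = 8.631 m
R = A/P = 6.614/8.631 = 0.7663 m
Q = (1/n)·A·R^(2/3)·S^(1/2) = (1/0.024) × 6.614 × 0.7663^(2/3) × 0.0012^(1/2) = 7.994 m³/s

7.99 m³/s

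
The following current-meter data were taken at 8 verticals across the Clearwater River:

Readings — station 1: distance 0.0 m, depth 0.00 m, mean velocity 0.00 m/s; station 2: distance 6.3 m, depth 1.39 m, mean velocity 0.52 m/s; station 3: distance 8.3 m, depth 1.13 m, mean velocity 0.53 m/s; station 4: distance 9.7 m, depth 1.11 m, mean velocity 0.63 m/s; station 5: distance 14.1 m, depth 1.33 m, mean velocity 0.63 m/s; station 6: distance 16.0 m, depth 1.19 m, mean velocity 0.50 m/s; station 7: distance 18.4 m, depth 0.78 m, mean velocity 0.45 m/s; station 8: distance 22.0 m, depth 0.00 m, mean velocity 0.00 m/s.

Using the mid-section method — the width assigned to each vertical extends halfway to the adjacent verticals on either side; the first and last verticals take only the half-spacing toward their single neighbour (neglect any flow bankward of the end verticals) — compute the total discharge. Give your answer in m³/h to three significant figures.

39700 m³/h

w_2 = (8.3 − 0.0)/2 = 4.15 m; q_2 = 0.52 × 1.39 × 4.15 = 3.000 m³/s
w_3 = (9.7 − 6.3)/2 = 1.7 m; q_3 = 0.53 × 1.13 × 1.7 = 1.018 m³/s
w_4 = (14.1 − 8.3)/2 = 2.9 m; q_4 = 0.63 × 1.11 × 2.9 = 2.028 m³/s
w_5 = (16.0 − 9.7)/2 = 3.15 m; q_5 = 0.63 × 1.33 × 3.15 = 2.639 m³/s
w_6 = (18.4 − 14.1)/2 = 2.15 m; q_6 = 0.50 × 1.19 × 2.15 = 1.279 m³/s
w_7 = (22.0 − 16.0)/2 = 3 m; q_7 = 0.45 × 0.78 × 3 = 1.053 m³/s
Stations 1, 8 contribute zero (depth or velocity is 0).
Q = Σ qᵢ = 11.02 m³/s
= 11.02 × 3600 = 39660 m³/h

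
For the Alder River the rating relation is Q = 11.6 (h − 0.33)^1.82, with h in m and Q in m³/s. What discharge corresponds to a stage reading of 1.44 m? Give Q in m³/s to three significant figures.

Q = 11.6 × (1.44 − 0.33)^1.82 = 11.6 × 1.11^1.82 = 14.03 m³/s

14.0 m³/s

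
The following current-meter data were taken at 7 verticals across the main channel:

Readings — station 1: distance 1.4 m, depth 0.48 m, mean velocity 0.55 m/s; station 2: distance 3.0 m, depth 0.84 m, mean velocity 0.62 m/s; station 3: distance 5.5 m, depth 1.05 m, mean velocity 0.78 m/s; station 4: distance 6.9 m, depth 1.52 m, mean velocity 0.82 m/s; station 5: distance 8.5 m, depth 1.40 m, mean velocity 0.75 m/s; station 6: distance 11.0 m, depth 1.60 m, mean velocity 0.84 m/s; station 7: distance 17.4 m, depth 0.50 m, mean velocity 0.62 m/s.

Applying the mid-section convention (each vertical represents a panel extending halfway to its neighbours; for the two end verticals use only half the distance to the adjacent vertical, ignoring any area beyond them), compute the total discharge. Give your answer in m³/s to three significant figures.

w_1 = (3.0 − 1.4)/2 = 0.8 m; q_1 = 0.55 × 0.48 × 0.8 = 0.2112 m³/s
w_2 = (5.5 − 1.4)/2 = 2.05 m; q_2 = 0.62 × 0.84 × 2.05 = 1.068 m³/s
w_3 = (6.9 − 3.0)/2 = 1.95 m; q_3 = 0.78 × 1.05 × 1.95 = 1.597 m³/s
w_4 = (8.5 − 5.5)/2 = 1.5 m; q_4 = 0.82 × 1.52 × 1.5 = 1.870 m³/s
w_5 = (11.0 − 6.9)/2 = 2.05 m; q_5 = 0.75 × 1.40 × 2.05 = 2.153 m³/s
w_6 = (17.4 − 8.5)/2 = 4.45 m; q_6 = 0.84 × 1.60 × 4.45 = 5.981 m³/s
w_7 = (17.4 − 11.0)/2 = 3.2 m; q_7 = 0.62 × 0.50 × 3.2 = 0.9920 m³/s
Q = Σ qᵢ = 13.87 m³/s

13.9 m³/s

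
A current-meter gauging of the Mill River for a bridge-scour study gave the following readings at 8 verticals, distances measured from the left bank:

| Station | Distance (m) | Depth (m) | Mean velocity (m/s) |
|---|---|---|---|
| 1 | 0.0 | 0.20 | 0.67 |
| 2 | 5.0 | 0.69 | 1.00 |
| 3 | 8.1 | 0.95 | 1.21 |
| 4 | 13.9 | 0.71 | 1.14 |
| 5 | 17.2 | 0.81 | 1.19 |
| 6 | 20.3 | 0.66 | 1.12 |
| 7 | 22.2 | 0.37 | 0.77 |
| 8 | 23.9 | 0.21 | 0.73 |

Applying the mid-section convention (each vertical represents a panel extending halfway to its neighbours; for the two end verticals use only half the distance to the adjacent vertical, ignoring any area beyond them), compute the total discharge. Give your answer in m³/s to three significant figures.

w_1 = (5.0 − 0.0)/2 = 2.5 m; q_1 = 0.67 × 0.20 × 2.5 = 0.3350 m³/s
w_2 = (8.1 − 0.0)/2 = 4.05 m; q_2 = 1.00 × 0.69 × 4.05 = 2.795 m³/s
w_3 = (13.9 − 5.0)/2 = 4.45 m; q_3 = 1.21 × 0.95 × 4.45 = 5.115 m³/s
w_4 = (17.2 − 8.1)/2 = 4.55 m; q_4 = 1.14 × 0.71 × 4.55 = 3.683 m³/s
w_5 = (20.3 − 13.9)/2 = 3.2 m; q_5 = 1.19 × 0.81 × 3.2 = 3.084 m³/s
w_6 = (22.2 − 17.2)/2 = 2.5 m; q_6 = 1.12 × 0.66 × 2.5 = 1.848 m³/s
w_7 = (23.9 − 20.3)/2 = 1.8 m; q_7 = 0.77 × 0.37 × 1.8 = 0.5128 m³/s
w_8 = (23.9 − 22.2)/2 = 0.85 m; q_8 = 0.73 × 0.21 × 0.85 = 0.1303 m³/s
Q = Σ qᵢ = 17.50 m³/s

17.5 m³/s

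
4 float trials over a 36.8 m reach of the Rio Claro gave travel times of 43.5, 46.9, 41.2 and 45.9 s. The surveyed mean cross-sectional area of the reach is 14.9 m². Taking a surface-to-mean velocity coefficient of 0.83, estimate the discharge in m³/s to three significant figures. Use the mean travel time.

t̄ = (43.5 + 46.9 + 41.2 + 45.9) / 4 = 44.375 s
v_surface = L / t̄ = 36.8 / 44.375 = 0.8293 m/s
v_mean = 0.83 × 0.8293 = 0.6883 m/s
Q = A × v_mean = 14.9 × 0.6883 = 10.26 m³/s

10.3 m³/s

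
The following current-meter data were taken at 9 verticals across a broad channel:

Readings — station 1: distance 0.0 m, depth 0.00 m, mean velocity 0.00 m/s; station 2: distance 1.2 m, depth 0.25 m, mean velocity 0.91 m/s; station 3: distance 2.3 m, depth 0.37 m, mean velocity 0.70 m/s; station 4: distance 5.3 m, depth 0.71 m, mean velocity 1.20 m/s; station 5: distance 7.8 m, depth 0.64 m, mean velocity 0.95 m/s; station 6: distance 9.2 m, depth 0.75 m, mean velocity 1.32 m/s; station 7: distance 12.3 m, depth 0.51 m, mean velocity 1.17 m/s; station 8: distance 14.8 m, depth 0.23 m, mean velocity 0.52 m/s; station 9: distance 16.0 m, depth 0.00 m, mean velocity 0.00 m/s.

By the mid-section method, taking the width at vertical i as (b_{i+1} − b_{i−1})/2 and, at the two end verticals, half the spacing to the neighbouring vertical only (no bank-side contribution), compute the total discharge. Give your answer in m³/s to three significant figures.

8.44 m³/s

w_2 = (2.3 − 0.0)/2 = 1.15 m; q_2 = 0.91 × 0.25 × 1.15 = 0.2616 m³/s
w_3 = (5.3 − 1.2)/2 = 2.05 m; q_3 = 0.70 × 0.37 × 2.05 = 0.5310 m³/s
w_4 = (7.8 − 2.3)/2 = 2.75 m; q_4 = 1.20 × 0.71 × 2.75 = 2.343 m³/s
w_5 = (9.2 − 5.3)/2 = 1.95 m; q_5 = 0.95 × 0.64 × 1.95 = 1.186 m³/s
w_6 = (12.3 − 7.8)/2 = 2.25 m; q_6 = 1.32 × 0.75 × 2.25 = 2.228 m³/s
w_7 = (14.8 − 9.2)/2 = 2.8 m; q_7 = 1.17 × 0.51 × 2.8 = 1.671 m³/s
w_8 = (16.0 − 12.3)/2 = 1.85 m; q_8 = 0.52 × 0.23 × 1.85 = 0.2213 m³/s
Stations 1, 9 contribute zero (depth or velocity is 0).
Q = Σ qᵢ = 8.441 m³/s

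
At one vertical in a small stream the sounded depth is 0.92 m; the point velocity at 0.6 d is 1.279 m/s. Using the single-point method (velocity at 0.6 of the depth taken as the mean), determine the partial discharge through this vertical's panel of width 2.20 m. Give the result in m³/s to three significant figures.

v̄ = v₀.₆ = 1.279 m/s
q = v̄ × d × w = 1.279 × 0.92 × 2.20 = 2.589 m³/s

2.59 m³/s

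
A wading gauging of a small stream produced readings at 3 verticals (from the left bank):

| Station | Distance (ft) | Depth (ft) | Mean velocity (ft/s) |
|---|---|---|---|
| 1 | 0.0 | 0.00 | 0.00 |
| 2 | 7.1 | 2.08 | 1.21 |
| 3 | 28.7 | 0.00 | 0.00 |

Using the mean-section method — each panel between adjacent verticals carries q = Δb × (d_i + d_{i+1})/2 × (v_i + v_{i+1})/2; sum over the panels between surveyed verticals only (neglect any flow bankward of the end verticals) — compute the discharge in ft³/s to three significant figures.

18.1 ft³/s

Panel 1-2: Δb = 7.1 ft, d̄ = (0.00+2.08)/2 = 1.04, v̄ = (0.00+1.21)/2 = 0.605 → q = 7.1×1.04×0.605 = 4.467 ft³/s
Panel 2-3: Δb = 21.6 ft, d̄ = (2.08+0.00)/2 = 1.04, v̄ = (1.21+0.00)/2 = 0.605 → q = 21.6×1.04×0.605 = 13.59 ft³/s
Q = Σ q = 18.06 ft³/s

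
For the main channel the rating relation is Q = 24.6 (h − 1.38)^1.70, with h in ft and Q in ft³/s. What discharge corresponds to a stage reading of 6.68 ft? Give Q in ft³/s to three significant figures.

419 ft³/s

Q = 24.6 × (6.68 − 1.38)^1.70 = 24.6 × 5.3^1.70 = 419.0 ft³/s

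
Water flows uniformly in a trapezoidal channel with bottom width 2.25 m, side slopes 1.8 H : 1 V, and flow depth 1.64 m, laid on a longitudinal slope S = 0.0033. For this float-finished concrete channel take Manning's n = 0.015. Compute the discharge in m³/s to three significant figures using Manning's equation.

31.5 m³/s

A = (b + z·y)·y = (2.25 + 1.8×1.64)×1.64 = 8.531 m²
P = b + 2y√(1+z²) = 2.25 + 2×1.64×√(1+1.8²) = 9.004 m
R = A/P = 8.531/9.004 = 0.9475 m
Q = (1/n)·A·R^(2/3)·S^(1/2) = (1/0.015) × 8.531 × 0.9475^(2/3) × 0.0033^(1/2) = 31.52 m³/s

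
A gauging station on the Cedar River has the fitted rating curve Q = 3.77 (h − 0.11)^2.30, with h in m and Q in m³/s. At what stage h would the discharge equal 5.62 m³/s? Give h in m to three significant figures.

h − h₀ = (Q/C)^(1/b) = (5.62/3.77)^(1/2.30) = 1.190 m
h = 0.11 + 1.190 = 1.300 m

1.30 m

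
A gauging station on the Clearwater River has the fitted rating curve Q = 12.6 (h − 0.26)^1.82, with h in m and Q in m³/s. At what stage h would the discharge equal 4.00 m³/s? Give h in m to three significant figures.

h − h₀ = (Q/C)^(1/b) = (4.00/12.6)^(1/1.82) = 0.5324 m
h = 0.26 + 0.5324 = 0.7924 m

0.792 m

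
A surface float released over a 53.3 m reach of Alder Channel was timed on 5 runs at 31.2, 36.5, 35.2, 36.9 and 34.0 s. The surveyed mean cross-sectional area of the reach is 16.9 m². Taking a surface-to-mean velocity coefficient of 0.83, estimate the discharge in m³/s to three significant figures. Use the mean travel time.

21.5 m³/s

t̄ = (31.2 + 36.5 + 35.2 + 36.9 + 34.0) / 5 = 34.76 s
v_surface = L / t̄ = 53.3 / 34.76 = 1.533 m/s
v_mean = 0.83 × 1.533 = 1.273 m/s
Q = A × v_mean = 16.9 × 1.273 = 21.51 m³/s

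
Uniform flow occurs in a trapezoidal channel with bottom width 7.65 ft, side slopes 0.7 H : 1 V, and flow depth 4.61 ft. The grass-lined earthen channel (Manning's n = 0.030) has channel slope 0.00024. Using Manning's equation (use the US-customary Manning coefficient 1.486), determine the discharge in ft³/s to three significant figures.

A = (b + z·y)·y = (7.65 + 0.7×4.61)×4.61 = 50.14 ft²
P = b + 2y√(1+z²) = 7.65 + 2×4.61×√(1+0.7²) = 18.90 ft
R = A/P = 50.14/18.90 = 2.652 ft
Q = (1.486/n)·A·R^(2/3)·S^(1/2) = (1.486/0.030) × 50.14 × 2.652^(2/3) × 0.00024^(1/2) = 73.73 ft³/s

73.7 ft³/s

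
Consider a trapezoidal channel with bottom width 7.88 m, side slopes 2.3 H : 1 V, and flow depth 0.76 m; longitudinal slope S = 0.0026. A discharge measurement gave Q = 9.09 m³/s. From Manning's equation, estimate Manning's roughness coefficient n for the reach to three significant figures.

0.0300

A = (b + z·y)·y = (7.88 + 2.3×0.76)×0.76 = 7.317 m²
P = b + 2y√(1+z²) = 7.88 + 2×0.76×√(1+2.3²) = 11.69 m
R = A/P = 7.317/11.69 = 0.6258 m
n = (1/Q)·A·R^(2/3)·S^(1/2) = (1/9.09) × 7.317 × 0.7317 × 0.05099 = 0.03003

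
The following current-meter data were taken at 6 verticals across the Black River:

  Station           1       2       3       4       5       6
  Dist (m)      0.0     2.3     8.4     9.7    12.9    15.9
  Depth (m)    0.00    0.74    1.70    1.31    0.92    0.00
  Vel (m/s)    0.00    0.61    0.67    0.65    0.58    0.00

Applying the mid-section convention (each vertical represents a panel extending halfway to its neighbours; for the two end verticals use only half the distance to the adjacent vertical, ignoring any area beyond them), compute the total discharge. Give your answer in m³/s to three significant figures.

w_2 = (8.4 − 0.0)/2 = 4.2 m; q_2 = 0.61 × 0.74 × 4.2 = 1.896 m³/s
w_3 = (9.7 − 2.3)/2 = 3.7 m; q_3 = 0.67 × 1.70 × 3.7 = 4.214 m³/s
w_4 = (12.9 − 8.4)/2 = 2.25 m; q_4 = 0.65 × 1.31 × 2.25 = 1.916 m³/s
w_5 = (15.9 − 9.7)/2 = 3.1 m; q_5 = 0.58 × 0.92 × 3.1 = 1.654 m³/s
Stations 1, 6 contribute zero (depth or velocity is 0).
Q = Σ qᵢ = 9.680 m³/s

9.68 m³/s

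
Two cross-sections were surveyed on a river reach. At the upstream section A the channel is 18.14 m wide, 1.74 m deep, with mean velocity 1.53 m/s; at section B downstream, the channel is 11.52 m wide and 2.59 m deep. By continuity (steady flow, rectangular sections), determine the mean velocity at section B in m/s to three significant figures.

1.62 m/s

Q = A₁V₁ = (18.14×1.74) × 1.53 = 48.29 m³/s
A₂ = 11.52 × 2.59 = 29.84 m²
V₂ = Q/A₂ = 48.29/29.84 = 1.619 m/s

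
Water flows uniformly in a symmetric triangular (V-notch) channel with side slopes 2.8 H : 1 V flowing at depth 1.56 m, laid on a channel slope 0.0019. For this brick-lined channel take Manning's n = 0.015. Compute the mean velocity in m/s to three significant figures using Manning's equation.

A = z·y² = 2.8×1.56² = 6.814 m²
P = 2y√(1+z²) = 2×1.56×√(1+2.8²) = 9.276 m
R = A/P = 6.814/9.276 = 0.7346 m
Q = (1/n)·A·R^(2/3)·S^(1/2) = (1/0.015) × 6.814 × 0.7346^(2/3) × 0.0019^(1/2) = 16.12 m³/s
V = Q/A = 16.12/6.814 = 2.366 m/s

2.37 m/s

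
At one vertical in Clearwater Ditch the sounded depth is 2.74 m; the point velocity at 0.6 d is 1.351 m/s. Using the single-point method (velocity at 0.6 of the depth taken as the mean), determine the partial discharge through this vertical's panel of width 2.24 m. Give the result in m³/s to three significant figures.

8.29 m³/s

v̄ = v₀.₆ = 1.351 m/s
q = v̄ × d × w = 1.351 × 2.74 × 2.24 = 8.292 m³/s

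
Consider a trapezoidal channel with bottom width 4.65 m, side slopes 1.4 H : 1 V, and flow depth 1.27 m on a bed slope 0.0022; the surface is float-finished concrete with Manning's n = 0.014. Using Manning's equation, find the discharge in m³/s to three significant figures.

A = (b + z·y)·y = (4.65 + 1.4×1.27)×1.27 = 8.164 m²
P = b + 2y√(1+z²) = 4.65 + 2×1.27×√(1+1.4²) = 9.020 m
R = A/P = 8.164/9.020 = 0.9051 m
Q = (1/n)·A·R^(2/3)·S^(1/2) = (1/0.014) × 8.164 × 0.9051^(2/3) × 0.0022^(1/2) = 25.59 m³/s

25.6 m³/s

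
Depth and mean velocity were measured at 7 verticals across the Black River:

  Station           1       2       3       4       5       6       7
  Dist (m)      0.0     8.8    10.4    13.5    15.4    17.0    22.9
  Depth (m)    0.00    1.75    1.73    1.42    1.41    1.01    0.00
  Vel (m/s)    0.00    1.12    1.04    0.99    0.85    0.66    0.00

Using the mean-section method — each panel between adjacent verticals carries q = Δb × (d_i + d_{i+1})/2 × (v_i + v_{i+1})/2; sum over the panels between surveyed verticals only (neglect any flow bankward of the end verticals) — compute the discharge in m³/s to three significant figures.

17.2 m³/s

Panel 1-2: Δb = 8.8 m, d̄ = (0.00+1.75)/2 = 0.875, v̄ = (0.00+1.12)/2 = 0.56 → q = 8.8×0.875×0.56 = 4.312 m³/s
Panel 2-3: Δb = 1.6 m, d̄ = (1.75+1.73)/2 = 1.74, v̄ = (1.12+1.04)/2 = 1.08 → q = 1.6×1.74×1.08 = 3.007 m³/s
Panel 3-4: Δb = 3.1 m, d̄ = (1.73+1.42)/2 = 1.575, v̄ = (1.04+0.99)/2 = 1.015 → q = 3.1×1.575×1.015 = 4.956 m³/s
Panel 4-5: Δb = 1.9 m, d̄ = (1.42+1.41)/2 = 1.415, v̄ = (0.99+0.85)/2 = 0.92 → q = 1.9×1.415×0.92 = 2.473 m³/s
Panel 5-6: Δb = 1.6 m, d̄ = (1.41+1.01)/2 = 1.21, v̄ = (0.85+0.66)/2 = 0.755 → q = 1.6×1.21×0.755 = 1.462 m³/s
Panel 6-7: Δb = 5.9 m, d̄ = (1.01+0.00)/2 = 0.505, v̄ = (0.66+0.00)/2 = 0.33 → q = 5.9×0.505×0.33 = 0.9832 m³/s
Q = Σ q = 17.19 m³/s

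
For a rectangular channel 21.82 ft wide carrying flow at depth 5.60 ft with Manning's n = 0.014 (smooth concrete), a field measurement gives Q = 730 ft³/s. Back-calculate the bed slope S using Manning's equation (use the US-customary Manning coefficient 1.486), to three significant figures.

0.000553

A = b·y = 21.82 × 5.60 = 122.2 ft²
P = b + 2y = 21.82 + 2×5.60 = 33.02 ft
R = A/P = 122.2/33.02 = 3.701 ft
S = (Q·n / (1.486·A·R^(2/3)))² = (730×0.014 / (1.486×122.2×2.392))² = 0.0005535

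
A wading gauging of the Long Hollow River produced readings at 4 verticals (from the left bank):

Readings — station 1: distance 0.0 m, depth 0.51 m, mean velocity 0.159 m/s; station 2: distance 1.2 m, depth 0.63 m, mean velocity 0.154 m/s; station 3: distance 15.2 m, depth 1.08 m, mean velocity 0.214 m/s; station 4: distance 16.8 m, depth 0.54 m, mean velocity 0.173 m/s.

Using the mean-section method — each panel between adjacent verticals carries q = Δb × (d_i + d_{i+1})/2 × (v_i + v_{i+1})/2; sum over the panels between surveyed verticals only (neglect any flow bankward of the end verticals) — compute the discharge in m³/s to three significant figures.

Panel 1-2: Δb = 1.2 m, d̄ = (0.51+0.63)/2 = 0.57, v̄ = (0.159+0.154)/2 = 0.1565 → q = 1.2×0.57×0.1565 = 0.1070 m³/s
Panel 2-3: Δb = 14 m, d̄ = (0.63+1.08)/2 = 0.855, v̄ = (0.154+0.214)/2 = 0.184 → q = 14×0.855×0.184 = 2.202 m³/s
Panel 3-4: Δb = 1.6 m, d̄ = (1.08+0.54)/2 = 0.81, v̄ = (0.214+0.173)/2 = 0.1935 → q = 1.6×0.81×0.1935 = 0.2508 m³/s
Q = Σ q = 2.560 m³/s

2.56 m³/s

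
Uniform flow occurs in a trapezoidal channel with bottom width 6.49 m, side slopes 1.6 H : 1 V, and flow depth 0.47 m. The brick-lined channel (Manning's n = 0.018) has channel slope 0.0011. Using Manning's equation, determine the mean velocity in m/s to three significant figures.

1.02 m/s

A = (b + z·y)·y = (6.49 + 1.6×0.47)×0.47 = 3.404 m²
P = b + 2y√(1+z²) = 6.49 + 2×0.47×√(1+1.6²) = 8.264 m
R = A/P = 3.404/8.264 = 0.4119 m
Q = (1/n)·A·R^(2/3)·S^(1/2) = (1/0.018) × 3.404 × 0.4119^(2/3) × 0.0011^(1/2) = 3.472 m³/s
V = Q/A = 3.472/3.404 = 1.020 m/s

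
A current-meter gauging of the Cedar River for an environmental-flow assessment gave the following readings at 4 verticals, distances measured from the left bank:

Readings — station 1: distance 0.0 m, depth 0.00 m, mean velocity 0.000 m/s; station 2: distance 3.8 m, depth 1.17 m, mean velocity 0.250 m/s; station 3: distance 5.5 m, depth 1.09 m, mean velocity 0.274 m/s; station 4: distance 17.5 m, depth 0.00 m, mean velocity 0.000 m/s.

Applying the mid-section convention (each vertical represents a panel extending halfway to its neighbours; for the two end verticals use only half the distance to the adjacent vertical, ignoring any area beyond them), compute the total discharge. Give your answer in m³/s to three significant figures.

w_2 = (5.5 − 0.0)/2 = 2.75 m; q_2 = 0.250 × 1.17 × 2.75 = 0.8044 m³/s
w_3 = (17.5 − 3.8)/2 = 6.85 m; q_3 = 0.274 × 1.09 × 6.85 = 2.046 m³/s
Stations 1, 4 contribute zero (depth or velocity is 0).
Q = Σ qᵢ = 2.850 m³/s

2.85 m³/s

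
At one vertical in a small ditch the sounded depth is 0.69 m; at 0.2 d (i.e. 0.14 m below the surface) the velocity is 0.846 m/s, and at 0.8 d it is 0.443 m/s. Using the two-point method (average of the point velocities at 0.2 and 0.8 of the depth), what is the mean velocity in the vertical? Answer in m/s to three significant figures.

v̄ = (0.846 + 0.443) / 2 = 0.6445 m/s

0.645 m/s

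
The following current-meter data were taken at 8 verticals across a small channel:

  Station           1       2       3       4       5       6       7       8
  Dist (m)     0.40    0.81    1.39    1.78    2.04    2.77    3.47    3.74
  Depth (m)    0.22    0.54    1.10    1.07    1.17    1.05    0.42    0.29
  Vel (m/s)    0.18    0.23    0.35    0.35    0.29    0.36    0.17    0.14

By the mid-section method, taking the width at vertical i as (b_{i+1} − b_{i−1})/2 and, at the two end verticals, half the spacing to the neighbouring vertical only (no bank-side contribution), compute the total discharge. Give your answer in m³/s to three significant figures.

w_1 = (0.81 − 0.40)/2 = 0.205 m; q_1 = 0.18 × 0.22 × 0.205 = 0.008118 m³/s
w_2 = (1.39 − 0.40)/2 = 0.495 m; q_2 = 0.23 × 0.54 × 0.495 = 0.06148 m³/s
w_3 = (1.78 − 0.81)/2 = 0.485 m; q_3 = 0.35 × 1.10 × 0.485 = 0.1867 m³/s
w_4 = (2.04 − 1.39)/2 = 0.325 m; q_4 = 0.35 × 1.07 × 0.325 = 0.1217 m³/s
w_5 = (2.77 − 1.78)/2 = 0.495 m; q_5 = 0.29 × 1.17 × 0.495 = 0.1680 m³/s
w_6 = (3.47 − 2.04)/2 = 0.715 m; q_6 = 0.36 × 1.05 × 0.715 = 0.2703 m³/s
w_7 = (3.74 − 2.77)/2 = 0.485 m; q_7 = 0.17 × 0.42 × 0.485 = 0.03463 m³/s
w_8 = (3.74 − 3.47)/2 = 0.135 m; q_8 = 0.14 × 0.29 × 0.135 = 0.005481 m³/s
Q = Σ qᵢ = 0.8564 m³/s

0.856 m³/s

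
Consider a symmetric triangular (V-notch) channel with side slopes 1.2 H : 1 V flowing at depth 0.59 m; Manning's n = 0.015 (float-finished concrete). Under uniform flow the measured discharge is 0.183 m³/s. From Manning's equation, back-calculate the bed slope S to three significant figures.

0.000313

A = z·y² = 1.2×0.59² = 0.4177 m²
P = 2y√(1+z²) = 2×0.59×√(1+1.2²) = 1.843 m
R = A/P = 0.4177/1.843 = 0.2266 m
S = (Q·n / (1·A·R^(2/3)))² = (0.183×0.015 / (1×0.4177×0.3717))² = 0.0003125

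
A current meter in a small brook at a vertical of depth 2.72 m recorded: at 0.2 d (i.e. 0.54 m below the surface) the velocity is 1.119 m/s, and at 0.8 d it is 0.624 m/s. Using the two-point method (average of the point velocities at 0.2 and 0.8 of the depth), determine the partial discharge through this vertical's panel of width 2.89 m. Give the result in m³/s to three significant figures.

6.85 m³/s

v̄ = (1.119 + 0.624) / 2 = 0.8715 m/s
q = v̄ × d × w = 0.8715 × 2.72 × 2.89 = 6.851 m³/s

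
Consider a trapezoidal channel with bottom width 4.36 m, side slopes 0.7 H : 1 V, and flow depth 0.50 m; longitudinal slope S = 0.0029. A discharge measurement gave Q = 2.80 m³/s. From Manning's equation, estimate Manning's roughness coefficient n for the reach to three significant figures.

0.0255

A = (b + z·y)·y = (4.36 + 0.7×0.50)×0.50 = 2.355 m²
P = b + 2y√(1+z²) = 4.36 + 2×0.50×√(1+0.7²) = 5.581 m
R = A/P = 2.355/5.581 = 0.4220 m
n = (1/Q)·A·R^(2/3)·S^(1/2) = (1/2.80) × 2.355 × 0.5626 × 0.05385 = 0.02548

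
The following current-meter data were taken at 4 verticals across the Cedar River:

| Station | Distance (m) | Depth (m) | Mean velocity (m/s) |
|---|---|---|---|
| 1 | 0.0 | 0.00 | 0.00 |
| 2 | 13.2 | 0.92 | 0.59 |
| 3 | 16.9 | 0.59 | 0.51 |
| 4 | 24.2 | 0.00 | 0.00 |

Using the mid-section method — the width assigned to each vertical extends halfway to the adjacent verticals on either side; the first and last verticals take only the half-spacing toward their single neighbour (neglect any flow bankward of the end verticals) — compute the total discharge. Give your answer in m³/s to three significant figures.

6.24 m³/s

w_2 = (16.9 − 0.0)/2 = 8.45 m; q_2 = 0.59 × 0.92 × 8.45 = 4.587 m³/s
w_3 = (24.2 − 13.2)/2 = 5.5 m; q_3 = 0.51 × 0.59 × 5.5 = 1.655 m³/s
Stations 1, 4 contribute zero (depth or velocity is 0).
Q = Σ qᵢ = 6.242 m³/s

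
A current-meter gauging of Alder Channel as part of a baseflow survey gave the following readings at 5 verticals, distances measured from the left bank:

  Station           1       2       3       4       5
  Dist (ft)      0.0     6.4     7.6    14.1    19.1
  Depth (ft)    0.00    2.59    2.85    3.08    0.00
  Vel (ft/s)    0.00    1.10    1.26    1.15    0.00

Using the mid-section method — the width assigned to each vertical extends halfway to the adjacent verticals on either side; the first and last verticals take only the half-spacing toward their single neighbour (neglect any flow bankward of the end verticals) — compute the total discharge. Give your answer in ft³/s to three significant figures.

w_2 = (7.6 − 0.0)/2 = 3.8 ft; q_2 = 1.10 × 2.59 × 3.8 = 10.83 ft³/s
w_3 = (14.1 − 6.4)/2 = 3.85 ft; q_3 = 1.26 × 2.85 × 3.85 = 13.83 ft³/s
w_4 = (19.1 − 7.6)/2 = 5.75 ft; q_4 = 1.15 × 3.08 × 5.75 = 20.37 ft³/s
Stations 1, 5 contribute zero (depth or velocity is 0).
Q = Σ qᵢ = 45.02 ft³/s

45.0 ft³/s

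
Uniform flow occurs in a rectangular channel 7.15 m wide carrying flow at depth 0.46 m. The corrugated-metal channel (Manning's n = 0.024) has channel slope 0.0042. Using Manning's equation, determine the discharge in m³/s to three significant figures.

4.88 m³/s

A = b·y = 7.15 × 0.46 = 3.289 m²
P = b + 2y = 7.15 + 2×0.46 = 8.070 m
R = A/P = 3.289/8.070 = 0.4076 m
Q = (1/n)·A·R^(2/3)·S^(1/2) = (1/0.024) × 3.289 × 0.4076^(2/3) × 0.0042^(1/2) = 4.882 m³/s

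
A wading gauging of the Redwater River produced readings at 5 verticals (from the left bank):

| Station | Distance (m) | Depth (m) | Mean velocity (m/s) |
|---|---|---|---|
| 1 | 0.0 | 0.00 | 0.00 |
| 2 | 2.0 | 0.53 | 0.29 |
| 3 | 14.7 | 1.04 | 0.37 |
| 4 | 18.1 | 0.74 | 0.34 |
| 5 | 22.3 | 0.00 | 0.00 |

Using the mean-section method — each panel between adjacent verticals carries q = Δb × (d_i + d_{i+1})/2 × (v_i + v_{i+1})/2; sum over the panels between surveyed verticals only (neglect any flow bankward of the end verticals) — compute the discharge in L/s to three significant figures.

Panel 1-2: Δb = 2 m, d̄ = (0.00+0.53)/2 = 0.265, v̄ = (0.00+0.29)/2 = 0.145 → q = 2×0.265×0.145 = 0.07685 m³/s
Panel 2-3: Δb = 12.7 m, d̄ = (0.53+1.04)/2 = 0.785, v̄ = (0.29+0.37)/2 = 0.33 → q = 12.7×0.785×0.33 = 3.290 m³/s
Panel 3-4: Δb = 3.4 m, d̄ = (1.04+0.74)/2 = 0.89, v̄ = (0.37+0.34)/2 = 0.355 → q = 3.4×0.89×0.355 = 1.074 m³/s
Panel 4-5: Δb = 4.2 m, d̄ = (0.74+0.00)/2 = 0.37, v̄ = (0.34+0.00)/2 = 0.17 → q = 4.2×0.37×0.17 = 0.2642 m³/s
Q = Σ q = 4.705 m³/s
= 4.705 × 1000 = 4705 L/s

4710 L/s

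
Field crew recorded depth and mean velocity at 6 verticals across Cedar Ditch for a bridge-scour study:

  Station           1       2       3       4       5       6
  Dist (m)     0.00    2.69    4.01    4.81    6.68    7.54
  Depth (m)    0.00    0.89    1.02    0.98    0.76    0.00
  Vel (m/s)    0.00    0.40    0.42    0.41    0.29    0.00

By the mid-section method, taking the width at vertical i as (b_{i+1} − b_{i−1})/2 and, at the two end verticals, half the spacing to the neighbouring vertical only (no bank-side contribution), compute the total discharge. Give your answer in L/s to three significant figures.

w_2 = (4.01 − 0.00)/2 = 2.005 m; q_2 = 0.40 × 0.89 × 2.005 = 0.7138 m³/s
w_3 = (4.81 − 2.69)/2 = 1.06 m; q_3 = 0.42 × 1.02 × 1.06 = 0.4541 m³/s
w_4 = (6.68 − 4.01)/2 = 1.335 m; q_4 = 0.41 × 0.98 × 1.335 = 0.5364 m³/s
w_5 = (7.54 − 4.81)/2 = 1.365 m; q_5 = 0.29 × 0.76 × 1.365 = 0.3008 m³/s
Stations 1, 6 contribute zero (depth or velocity is 0).
Q = Σ qᵢ = 2.005 m³/s
= 2.005 × 1000 = 2005 L/s

2010 L/s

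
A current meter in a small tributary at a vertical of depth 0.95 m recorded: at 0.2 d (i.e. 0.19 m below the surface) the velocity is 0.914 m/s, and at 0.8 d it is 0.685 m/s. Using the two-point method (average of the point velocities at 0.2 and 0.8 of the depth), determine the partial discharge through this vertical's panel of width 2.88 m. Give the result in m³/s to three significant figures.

v̄ = (0.914 + 0.685) / 2 = 0.7995 m/s
q = v̄ × d × w = 0.7995 × 0.95 × 2.88 = 2.187 m³/s

2.19 m³/s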